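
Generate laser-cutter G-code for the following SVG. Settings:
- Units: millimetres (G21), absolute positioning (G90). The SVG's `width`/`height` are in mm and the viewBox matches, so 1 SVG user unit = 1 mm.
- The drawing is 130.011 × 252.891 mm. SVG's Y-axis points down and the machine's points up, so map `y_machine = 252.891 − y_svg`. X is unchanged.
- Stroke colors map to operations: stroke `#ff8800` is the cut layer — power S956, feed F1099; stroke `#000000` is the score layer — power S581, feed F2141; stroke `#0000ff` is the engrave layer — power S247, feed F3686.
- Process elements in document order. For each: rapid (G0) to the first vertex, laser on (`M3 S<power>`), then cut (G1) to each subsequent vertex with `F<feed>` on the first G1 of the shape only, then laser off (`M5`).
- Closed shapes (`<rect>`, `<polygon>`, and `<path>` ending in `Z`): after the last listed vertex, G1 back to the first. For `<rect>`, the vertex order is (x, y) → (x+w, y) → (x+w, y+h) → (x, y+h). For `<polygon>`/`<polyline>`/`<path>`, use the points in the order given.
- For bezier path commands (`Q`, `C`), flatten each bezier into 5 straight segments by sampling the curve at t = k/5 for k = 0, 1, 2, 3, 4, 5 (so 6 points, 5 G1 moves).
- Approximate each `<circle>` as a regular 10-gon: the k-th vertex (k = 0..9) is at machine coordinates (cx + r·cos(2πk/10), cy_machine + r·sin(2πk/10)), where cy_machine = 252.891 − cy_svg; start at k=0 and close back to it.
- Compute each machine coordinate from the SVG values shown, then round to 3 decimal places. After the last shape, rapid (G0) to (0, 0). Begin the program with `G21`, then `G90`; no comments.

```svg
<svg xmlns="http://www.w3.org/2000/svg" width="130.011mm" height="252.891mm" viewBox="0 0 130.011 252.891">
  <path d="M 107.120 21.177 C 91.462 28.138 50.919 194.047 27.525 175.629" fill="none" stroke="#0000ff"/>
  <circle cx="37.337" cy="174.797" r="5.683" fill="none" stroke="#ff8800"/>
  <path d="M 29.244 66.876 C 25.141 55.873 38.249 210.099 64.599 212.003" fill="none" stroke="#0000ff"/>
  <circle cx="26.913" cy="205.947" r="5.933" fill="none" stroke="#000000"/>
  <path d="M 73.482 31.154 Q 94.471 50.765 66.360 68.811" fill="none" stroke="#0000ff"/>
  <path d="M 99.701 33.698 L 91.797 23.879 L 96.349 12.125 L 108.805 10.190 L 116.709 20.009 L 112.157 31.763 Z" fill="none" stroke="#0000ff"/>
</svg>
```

viewBox `0 0 130.011 252.891` with mm width/height → 1 unit = 1 mm. Flip: y_m = 252.891 − y_svg.

**Shape 1** — `<path>` cubic bezier, stroke `#0000ff` → engrave (S247, F3686). Control points (SVG): P0=(107.120,21.177), P1=(91.462,28.138), P2=(50.919,194.047), P3=(27.525,175.629); sampled at t=k/5. Machine vertices: (107.120,231.714) → (95.075,211.210) → (79.076,169.035) → (61.139,121.668) → (43.283,85.584) → (27.525,77.262). Open path.

**Shape 2** — `<circle>` circle, stroke `#ff8800` → cut (S956, F1099). Machine vertices: (43.020,78.094) → (41.935,81.434) → (39.093,83.499) → (35.581,83.499) → (32.739,81.434) → (31.654,78.094) → (32.739,74.754) → (35.581,72.689) → (39.093,72.689) → (41.935,74.754) → (43.020,78.094). Closed: final G1 returns to the first vertex.

**Shape 3** — `<path>` cubic bezier, stroke `#0000ff` → engrave (S247, F3686). Control points (SVG): P0=(29.244,66.876), P1=(25.141,55.873), P2=(38.249,210.099), P3=(64.599,212.003); sampled at t=k/5. Machine vertices: (29.244,186.015) → (28.816,175.330) → (32.328,140.232) → (39.589,95.964) → (50.410,57.769) → (64.599,40.888). Open path.

**Shape 4** — `<circle>` circle, stroke `#000000` → score (S581, F2141). Machine vertices: (32.846,46.944) → (31.713,50.431) → (28.746,52.587) → (25.080,52.587) → (22.113,50.431) → (20.980,46.944) → (22.113,43.457) → (25.080,41.301) → (28.746,41.301) → (31.713,43.457) → (32.846,46.944). Closed: final G1 returns to the first vertex.

**Shape 5** — `<path>` quadratic bezier, stroke `#0000ff` → engrave (S247, F3686). Control points (SVG): P0=(73.482,31.154), P1=(94.471,50.765), P2=(66.360,68.811); sampled at t=k/5. Machine vertices: (73.482,221.737) → (79.914,213.955) → (82.417,206.299) → (80.993,198.767) → (75.640,191.361) → (66.360,184.080). Open path.

**Shape 6** — `<path>` regular polygon, stroke `#0000ff` → engrave (S247, F3686). Machine vertices: (99.701,219.193) → (91.797,229.012) → (96.349,240.766) → (108.805,242.701) → (116.709,232.882) → (112.157,221.128) → (99.701,219.193). Closed: final G1 returns to the first vertex.

G21
G90
G0 X107.120 Y231.714
M3 S247
G1 X95.075 Y211.210 F3686
G1 X79.076 Y169.035
G1 X61.139 Y121.668
G1 X43.283 Y85.584
G1 X27.525 Y77.262
M5
G0 X43.020 Y78.094
M3 S956
G1 X41.935 Y81.434 F1099
G1 X39.093 Y83.499
G1 X35.581 Y83.499
G1 X32.739 Y81.434
G1 X31.654 Y78.094
G1 X32.739 Y74.754
G1 X35.581 Y72.689
G1 X39.093 Y72.689
G1 X41.935 Y74.754
G1 X43.020 Y78.094
M5
G0 X29.244 Y186.015
M3 S247
G1 X28.816 Y175.330 F3686
G1 X32.328 Y140.232
G1 X39.589 Y95.964
G1 X50.410 Y57.769
G1 X64.599 Y40.888
M5
G0 X32.846 Y46.944
M3 S581
G1 X31.713 Y50.431 F2141
G1 X28.746 Y52.587
G1 X25.080 Y52.587
G1 X22.113 Y50.431
G1 X20.980 Y46.944
G1 X22.113 Y43.457
G1 X25.080 Y41.301
G1 X28.746 Y41.301
G1 X31.713 Y43.457
G1 X32.846 Y46.944
M5
G0 X73.482 Y221.737
M3 S247
G1 X79.914 Y213.955 F3686
G1 X82.417 Y206.299
G1 X80.993 Y198.767
G1 X75.640 Y191.361
G1 X66.360 Y184.080
M5
G0 X99.701 Y219.193
M3 S247
G1 X91.797 Y229.012 F3686
G1 X96.349 Y240.766
G1 X108.805 Y242.701
G1 X116.709 Y232.882
G1 X112.157 Y221.128
G1 X99.701 Y219.193
M5
G0 X0.000 Y0.000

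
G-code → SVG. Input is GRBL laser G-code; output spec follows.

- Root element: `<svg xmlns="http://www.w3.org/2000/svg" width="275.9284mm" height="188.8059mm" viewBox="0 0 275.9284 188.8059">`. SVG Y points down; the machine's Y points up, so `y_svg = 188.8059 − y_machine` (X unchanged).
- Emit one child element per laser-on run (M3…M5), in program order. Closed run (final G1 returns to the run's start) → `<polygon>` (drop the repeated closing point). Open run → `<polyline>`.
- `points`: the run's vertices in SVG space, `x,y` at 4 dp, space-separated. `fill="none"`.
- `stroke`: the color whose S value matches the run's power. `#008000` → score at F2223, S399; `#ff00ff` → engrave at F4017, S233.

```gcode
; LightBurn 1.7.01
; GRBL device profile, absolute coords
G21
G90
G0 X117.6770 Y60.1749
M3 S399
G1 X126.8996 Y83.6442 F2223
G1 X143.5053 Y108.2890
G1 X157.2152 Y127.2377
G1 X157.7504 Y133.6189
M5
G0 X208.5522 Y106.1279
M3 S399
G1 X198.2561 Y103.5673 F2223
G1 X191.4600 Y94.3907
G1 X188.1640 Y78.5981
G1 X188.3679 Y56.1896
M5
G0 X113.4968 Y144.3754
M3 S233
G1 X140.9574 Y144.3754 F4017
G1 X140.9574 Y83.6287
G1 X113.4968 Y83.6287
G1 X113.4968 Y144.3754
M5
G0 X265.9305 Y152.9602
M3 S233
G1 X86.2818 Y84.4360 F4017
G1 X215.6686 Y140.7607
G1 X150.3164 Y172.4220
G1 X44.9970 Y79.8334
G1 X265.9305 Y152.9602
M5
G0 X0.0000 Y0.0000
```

y_svg = 188.8059 − y_m.

[1] S399→`#008000` (score); open run; points: 117.6770,128.6310 126.8996,105.1617 143.5053,80.5169 157.2152,61.5682 157.7504,55.1870

[2] S399→`#008000` (score); open run; points: 208.5522,82.6780 198.2561,85.2386 191.4600,94.4152 188.1640,110.2078 188.3679,132.6163

[3] S233→`#ff00ff` (engrave); closed run; points: 113.4968,44.4305 140.9574,44.4305 140.9574,105.1772 113.4968,105.1772

[4] S233→`#ff00ff` (engrave); closed run; points: 265.9305,35.8457 86.2818,104.3699 215.6686,48.0452 150.3164,16.3839 44.9970,108.9725

<svg xmlns="http://www.w3.org/2000/svg" width="275.9284mm" height="188.8059mm" viewBox="0 0 275.9284 188.8059">
  <polyline points="117.6770,128.6310 126.8996,105.1617 143.5053,80.5169 157.2152,61.5682 157.7504,55.1870" fill="none" stroke="#008000"/>
  <polyline points="208.5522,82.6780 198.2561,85.2386 191.4600,94.4152 188.1640,110.2078 188.3679,132.6163" fill="none" stroke="#008000"/>
  <polygon points="113.4968,44.4305 140.9574,44.4305 140.9574,105.1772 113.4968,105.1772" fill="none" stroke="#ff00ff"/>
  <polygon points="265.9305,35.8457 86.2818,104.3699 215.6686,48.0452 150.3164,16.3839 44.9970,108.9725" fill="none" stroke="#ff00ff"/>
</svg>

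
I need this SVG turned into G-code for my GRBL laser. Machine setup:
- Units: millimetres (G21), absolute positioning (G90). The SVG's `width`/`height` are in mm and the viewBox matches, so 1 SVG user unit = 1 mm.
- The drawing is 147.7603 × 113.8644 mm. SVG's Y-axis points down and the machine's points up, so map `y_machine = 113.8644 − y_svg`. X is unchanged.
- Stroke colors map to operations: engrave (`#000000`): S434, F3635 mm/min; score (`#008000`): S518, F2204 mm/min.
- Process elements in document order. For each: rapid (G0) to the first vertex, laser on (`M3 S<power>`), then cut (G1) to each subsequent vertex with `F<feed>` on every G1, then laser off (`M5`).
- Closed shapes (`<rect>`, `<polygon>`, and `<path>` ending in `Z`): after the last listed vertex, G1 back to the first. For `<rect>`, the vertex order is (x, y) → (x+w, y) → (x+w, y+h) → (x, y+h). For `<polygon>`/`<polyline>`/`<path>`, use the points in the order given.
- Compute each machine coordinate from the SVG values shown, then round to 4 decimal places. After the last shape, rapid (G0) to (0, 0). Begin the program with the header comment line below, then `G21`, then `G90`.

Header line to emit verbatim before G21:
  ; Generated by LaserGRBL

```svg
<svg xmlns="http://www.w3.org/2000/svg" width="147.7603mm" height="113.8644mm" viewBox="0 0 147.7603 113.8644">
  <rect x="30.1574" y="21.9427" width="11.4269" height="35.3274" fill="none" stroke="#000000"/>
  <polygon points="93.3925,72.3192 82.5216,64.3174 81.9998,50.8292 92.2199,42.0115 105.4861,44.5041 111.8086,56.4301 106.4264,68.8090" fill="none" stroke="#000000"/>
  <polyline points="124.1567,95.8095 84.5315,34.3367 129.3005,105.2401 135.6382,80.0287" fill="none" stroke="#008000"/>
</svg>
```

; Generated by LaserGRBL
G21
G90
G0 X30.1574 Y91.9217
M3 S434
G1 X41.5843 Y91.9217 F3635
G1 X41.5843 Y56.5943 F3635
G1 X30.1574 Y56.5943 F3635
G1 X30.1574 Y91.9217 F3635
M5
G0 X93.3925 Y41.5452
M3 S434
G1 X82.5216 Y49.5470 F3635
G1 X81.9998 Y63.0352 F3635
G1 X92.2199 Y71.8529 F3635
G1 X105.4861 Y69.3603 F3635
G1 X111.8086 Y57.4343 F3635
G1 X106.4264 Y45.0554 F3635
G1 X93.3925 Y41.5452 F3635
M5
G0 X124.1567 Y18.0549
M3 S518
G1 X84.5315 Y79.5277 F2204
G1 X129.3005 Y8.6243 F2204
G1 X135.6382 Y33.8357 F2204
M5
G0 X0.0000 Y0.0000

viewBox `0 0 147.7603 113.8644` with mm width/height → 1 unit = 1 mm. Flip: y_m = 113.8644 − y_svg.

**Shape 1** — `<rect>` rectangle, stroke `#000000` → engrave (S434, F3635). Machine vertices: (30.1574,91.9217) → (41.5843,91.9217) → (41.5843,56.5943) → (30.1574,56.5943) → (30.1574,91.9217). Closed: final G1 returns to the first vertex.

**Shape 2** — `<polygon>` regular polygon, stroke `#000000` → engrave (S434, F3635). Machine vertices: (93.3925,41.5452) → (82.5216,49.5470) → (81.9998,63.0352) → (92.2199,71.8529) → (105.4861,69.3603) → (111.8086,57.4343) → (106.4264,45.0554) → (93.3925,41.5452). Closed: final G1 returns to the first vertex.

**Shape 3** — `<polyline>` open polyline, stroke `#008000` → score (S518, F2204). Machine vertices: (124.1567,18.0549) → (84.5315,79.5277) → (129.3005,8.6243) → (135.6382,33.8357). Open path.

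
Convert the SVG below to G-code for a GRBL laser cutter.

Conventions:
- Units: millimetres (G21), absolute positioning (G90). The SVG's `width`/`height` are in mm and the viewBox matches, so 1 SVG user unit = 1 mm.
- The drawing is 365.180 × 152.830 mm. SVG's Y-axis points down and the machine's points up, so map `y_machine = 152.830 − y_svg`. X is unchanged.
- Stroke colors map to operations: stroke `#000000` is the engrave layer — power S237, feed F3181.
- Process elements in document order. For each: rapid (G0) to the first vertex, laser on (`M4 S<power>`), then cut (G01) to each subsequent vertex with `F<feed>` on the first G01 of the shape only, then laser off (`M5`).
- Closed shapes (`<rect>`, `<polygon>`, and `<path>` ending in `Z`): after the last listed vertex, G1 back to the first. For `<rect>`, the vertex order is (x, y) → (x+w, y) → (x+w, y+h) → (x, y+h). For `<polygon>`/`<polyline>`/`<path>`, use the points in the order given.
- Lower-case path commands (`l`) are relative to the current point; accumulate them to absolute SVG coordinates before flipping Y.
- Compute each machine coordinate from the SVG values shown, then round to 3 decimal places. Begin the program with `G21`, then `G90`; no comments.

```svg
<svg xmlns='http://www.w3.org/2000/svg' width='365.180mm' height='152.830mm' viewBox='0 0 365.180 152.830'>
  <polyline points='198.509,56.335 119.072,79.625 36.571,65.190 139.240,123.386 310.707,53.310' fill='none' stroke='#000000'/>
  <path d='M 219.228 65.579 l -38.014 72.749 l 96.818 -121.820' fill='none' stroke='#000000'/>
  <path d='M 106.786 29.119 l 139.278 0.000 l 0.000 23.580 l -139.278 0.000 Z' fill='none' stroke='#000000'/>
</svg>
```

viewBox `0 0 365.180 152.830` with mm width/height → 1 unit = 1 mm. Flip: y_m = 152.830 − y_svg.

**Shape 1** — `<polyline>` open polyline, stroke `#000000` → engrave (S237, F3181). Machine vertices: (198.509,96.495) → (119.072,73.205) → (36.571,87.640) → (139.240,29.444) → (310.707,99.520). Open path.

**Shape 2** — `<path>` open polyline, stroke `#000000` → engrave (S237, F3181). Machine vertices: (219.228,87.251) → (181.214,14.502) → (278.032,136.322). Open path.

**Shape 3** — `<path>` rectangle, stroke `#000000` → engrave (S237, F3181). Machine vertices: (106.786,123.711) → (246.064,123.711) → (246.064,100.131) → (106.786,100.131) → (106.786,123.711). Closed: final G1 returns to the first vertex.

G21
G90
G0 X198.509 Y96.495
M4 S237
G01 X119.072 Y73.205 F3181
G01 X36.571 Y87.640
G01 X139.240 Y29.444
G01 X310.707 Y99.520
M5
G0 X219.228 Y87.251
M4 S237
G01 X181.214 Y14.502 F3181
G01 X278.032 Y136.322
M5
G0 X106.786 Y123.711
M4 S237
G01 X246.064 Y123.711 F3181
G01 X246.064 Y100.131
G01 X106.786 Y100.131
G01 X106.786 Y123.711
M5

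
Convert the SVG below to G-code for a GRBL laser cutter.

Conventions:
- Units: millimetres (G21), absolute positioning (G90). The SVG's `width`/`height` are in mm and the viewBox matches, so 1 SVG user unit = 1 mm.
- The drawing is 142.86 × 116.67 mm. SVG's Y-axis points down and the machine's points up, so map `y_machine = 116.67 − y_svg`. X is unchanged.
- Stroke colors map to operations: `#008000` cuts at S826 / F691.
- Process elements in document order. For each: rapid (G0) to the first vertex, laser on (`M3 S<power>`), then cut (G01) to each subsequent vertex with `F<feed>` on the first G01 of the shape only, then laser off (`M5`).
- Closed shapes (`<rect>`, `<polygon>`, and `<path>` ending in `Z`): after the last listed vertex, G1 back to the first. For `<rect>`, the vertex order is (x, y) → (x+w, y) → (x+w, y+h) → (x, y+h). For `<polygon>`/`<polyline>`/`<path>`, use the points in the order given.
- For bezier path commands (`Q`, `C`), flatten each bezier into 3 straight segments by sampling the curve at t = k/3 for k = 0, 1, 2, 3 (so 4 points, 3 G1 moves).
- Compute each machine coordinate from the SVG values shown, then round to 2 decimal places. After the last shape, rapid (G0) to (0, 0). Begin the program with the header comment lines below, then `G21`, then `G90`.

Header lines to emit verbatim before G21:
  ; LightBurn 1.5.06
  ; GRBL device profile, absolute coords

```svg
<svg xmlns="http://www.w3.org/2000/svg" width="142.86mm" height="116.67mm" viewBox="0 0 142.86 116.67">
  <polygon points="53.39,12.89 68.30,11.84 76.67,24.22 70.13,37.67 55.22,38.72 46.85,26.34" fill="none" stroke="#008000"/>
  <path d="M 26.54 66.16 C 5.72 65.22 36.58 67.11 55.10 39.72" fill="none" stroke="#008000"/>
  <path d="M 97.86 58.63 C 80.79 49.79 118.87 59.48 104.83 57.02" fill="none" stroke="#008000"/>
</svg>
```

; LightBurn 1.5.06
; GRBL device profile, absolute coords
G21
G90
G0 X53.39 Y103.78
M3 S826
G01 X68.30 Y104.83 F691
G01 X76.67 Y92.45
G01 X70.13 Y79.00
G01 X55.22 Y77.95
G01 X46.85 Y90.33
G01 X53.39 Y103.78
M5
G0 X26.54 Y50.51
M3 S826
G01 X20.58 Y51.70 F691
G01 X34.84 Y58.13
G01 X55.10 Y76.95
M5
G0 X97.86 Y58.04
M3 S826
G01 X95.20 Y61.84 F691
G01 X105.47 Y60.10
G01 X104.83 Y59.65
M5
G0 X0.00 Y0.00

1 u = 1 mm; y_m = 116.67 − y.

[1] `<polygon>` regular polygon, #008000→cut S826 F691: (53.39,103.78) → (68.30,104.83) → (76.67,92.45) → (70.13,79.00) → (55.22,77.95) → (46.85,90.33) → (53.39,103.78) (closed)

[2] `<path>` cubic bezier, #008000→cut S826 F691: (26.54,50.51) → (20.58,51.70) → (34.84,58.13) → (55.10,76.95)

[3] `<path>` cubic bezier, #008000→cut S826 F691: (97.86,58.04) → (95.20,61.84) → (105.47,60.10) → (104.83,59.65)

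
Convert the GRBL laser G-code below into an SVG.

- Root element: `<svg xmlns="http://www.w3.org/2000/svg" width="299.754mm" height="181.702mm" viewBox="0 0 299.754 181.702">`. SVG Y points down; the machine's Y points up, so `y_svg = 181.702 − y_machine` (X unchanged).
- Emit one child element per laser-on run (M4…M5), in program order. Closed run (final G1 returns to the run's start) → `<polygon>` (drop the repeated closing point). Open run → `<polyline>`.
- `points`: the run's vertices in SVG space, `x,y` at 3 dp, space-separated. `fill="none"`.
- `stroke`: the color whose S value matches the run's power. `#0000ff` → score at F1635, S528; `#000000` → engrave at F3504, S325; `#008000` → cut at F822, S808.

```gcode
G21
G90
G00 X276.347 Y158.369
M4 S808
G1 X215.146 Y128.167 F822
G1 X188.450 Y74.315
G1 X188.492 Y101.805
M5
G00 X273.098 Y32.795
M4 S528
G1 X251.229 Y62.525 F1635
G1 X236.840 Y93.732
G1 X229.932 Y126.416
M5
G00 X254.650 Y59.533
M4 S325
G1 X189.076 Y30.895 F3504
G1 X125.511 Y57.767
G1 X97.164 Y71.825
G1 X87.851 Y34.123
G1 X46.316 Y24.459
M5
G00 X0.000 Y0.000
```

y_svg = 181.702 − y_m.

[1] S808→`#008000` (cut); open run; points: 276.347,23.333 215.146,53.535 188.450,107.387 188.492,79.897

[2] S528→`#0000ff` (score); open run; points: 273.098,148.907 251.229,119.177 236.840,87.970 229.932,55.286

[3] S325→`#000000` (engrave); open run; points: 254.650,122.169 189.076,150.807 125.511,123.935 97.164,109.877 87.851,147.579 46.316,157.243

<svg xmlns="http://www.w3.org/2000/svg" width="299.754mm" height="181.702mm" viewBox="0 0 299.754 181.702">
  <polyline points="276.347,23.333 215.146,53.535 188.450,107.387 188.492,79.897" fill="none" stroke="#008000"/>
  <polyline points="273.098,148.907 251.229,119.177 236.840,87.970 229.932,55.286" fill="none" stroke="#0000ff"/>
  <polyline points="254.650,122.169 189.076,150.807 125.511,123.935 97.164,109.877 87.851,147.579 46.316,157.243" fill="none" stroke="#000000"/>
</svg>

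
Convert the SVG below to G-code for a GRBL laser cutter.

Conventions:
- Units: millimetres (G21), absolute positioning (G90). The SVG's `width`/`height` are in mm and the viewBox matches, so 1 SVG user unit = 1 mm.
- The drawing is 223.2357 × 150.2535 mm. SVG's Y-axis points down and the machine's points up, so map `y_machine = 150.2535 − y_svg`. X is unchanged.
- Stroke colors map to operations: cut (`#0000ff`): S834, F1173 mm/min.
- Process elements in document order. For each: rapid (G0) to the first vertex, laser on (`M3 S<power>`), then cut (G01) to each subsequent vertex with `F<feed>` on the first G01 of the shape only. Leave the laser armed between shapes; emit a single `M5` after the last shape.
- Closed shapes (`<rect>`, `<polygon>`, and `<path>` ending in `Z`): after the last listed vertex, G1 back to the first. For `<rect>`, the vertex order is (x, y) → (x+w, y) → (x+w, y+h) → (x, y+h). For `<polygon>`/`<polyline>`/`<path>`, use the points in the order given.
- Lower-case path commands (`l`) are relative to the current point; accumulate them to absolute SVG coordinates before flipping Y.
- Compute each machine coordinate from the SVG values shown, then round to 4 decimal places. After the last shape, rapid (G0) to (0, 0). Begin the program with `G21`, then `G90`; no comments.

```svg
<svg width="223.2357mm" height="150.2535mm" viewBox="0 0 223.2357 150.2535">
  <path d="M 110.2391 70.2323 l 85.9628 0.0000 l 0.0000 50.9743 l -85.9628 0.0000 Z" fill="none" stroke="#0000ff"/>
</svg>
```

G21
G90
G0 X110.2391 Y80.0212
M3 S834
G01 X196.2019 Y80.0212 F1173
G01 X196.2019 Y29.0469
G01 X110.2391 Y29.0469
G01 X110.2391 Y80.0212
M5
G0 X0.0000 Y0.0000

Since the viewBox matches the mm dimensions, user units are millimetres directly. The only transform is the Y-flip y_m = 150.2535 − y_svg.

Shape 1 is a rectangle drawn with `<path>`. Its stroke #0000ff means cut at S834, F1173. After flipping Y the toolpath is (110.2391,80.0212) → (196.2019,80.0212) → (196.2019,29.0469) → (110.2391,29.0469) → (110.2391,80.0212), returning to the start.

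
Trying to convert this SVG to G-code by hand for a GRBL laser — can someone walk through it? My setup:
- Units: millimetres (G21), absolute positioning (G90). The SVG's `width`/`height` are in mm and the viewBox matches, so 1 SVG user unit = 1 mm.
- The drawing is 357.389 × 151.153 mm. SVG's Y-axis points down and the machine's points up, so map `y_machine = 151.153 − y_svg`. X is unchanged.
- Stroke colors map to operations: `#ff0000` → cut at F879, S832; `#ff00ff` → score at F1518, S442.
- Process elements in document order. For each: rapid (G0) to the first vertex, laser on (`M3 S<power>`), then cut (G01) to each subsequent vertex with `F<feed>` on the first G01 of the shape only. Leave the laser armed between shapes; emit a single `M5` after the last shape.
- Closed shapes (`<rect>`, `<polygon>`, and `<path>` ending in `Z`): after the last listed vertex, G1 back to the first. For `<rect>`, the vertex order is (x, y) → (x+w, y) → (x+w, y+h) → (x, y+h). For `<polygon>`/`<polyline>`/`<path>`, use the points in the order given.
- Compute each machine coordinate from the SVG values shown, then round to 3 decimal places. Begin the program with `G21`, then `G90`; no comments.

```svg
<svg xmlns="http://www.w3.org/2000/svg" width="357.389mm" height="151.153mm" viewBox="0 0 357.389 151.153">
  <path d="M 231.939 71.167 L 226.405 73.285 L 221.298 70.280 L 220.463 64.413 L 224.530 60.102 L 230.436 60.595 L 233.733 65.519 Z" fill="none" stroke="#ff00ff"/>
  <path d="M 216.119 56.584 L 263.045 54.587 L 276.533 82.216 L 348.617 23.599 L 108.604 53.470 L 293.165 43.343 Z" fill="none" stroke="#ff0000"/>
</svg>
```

G21
G90
G0 X231.939 Y79.986
M3 S442
G01 X226.405 Y77.868 F1518
G01 X221.298 Y80.873
G01 X220.463 Y86.740
G01 X224.530 Y91.051
G01 X230.436 Y90.558
G01 X233.733 Y85.634
G01 X231.939 Y79.986
G0 X216.119 Y94.569
M3 S832
G01 X263.045 Y96.566 F879
G01 X276.533 Y68.937
G01 X348.617 Y127.554
G01 X108.604 Y97.683
G01 X293.165 Y107.810
G01 X216.119 Y94.569
M5

viewBox `0 0 357.389 151.153` with mm width/height → 1 unit = 1 mm. Flip: y_m = 151.153 − y_svg.

**Shape 1** — `<path>` regular polygon, stroke `#ff00ff` → score (S442, F1518). Machine vertices: (231.939,79.986) → (226.405,77.868) → (221.298,80.873) → (220.463,86.740) → (224.530,91.051) → (230.436,90.558) → (233.733,85.634) → (231.939,79.986). Closed: final G1 returns to the first vertex.

**Shape 2** — `<path>` closed polygon, stroke `#ff0000` → cut (S832, F879). Machine vertices: (216.119,94.569) → (263.045,96.566) → (276.533,68.937) → (348.617,127.554) → (108.604,97.683) → (293.165,107.810) → (216.119,94.569). Closed: final G1 returns to the first vertex.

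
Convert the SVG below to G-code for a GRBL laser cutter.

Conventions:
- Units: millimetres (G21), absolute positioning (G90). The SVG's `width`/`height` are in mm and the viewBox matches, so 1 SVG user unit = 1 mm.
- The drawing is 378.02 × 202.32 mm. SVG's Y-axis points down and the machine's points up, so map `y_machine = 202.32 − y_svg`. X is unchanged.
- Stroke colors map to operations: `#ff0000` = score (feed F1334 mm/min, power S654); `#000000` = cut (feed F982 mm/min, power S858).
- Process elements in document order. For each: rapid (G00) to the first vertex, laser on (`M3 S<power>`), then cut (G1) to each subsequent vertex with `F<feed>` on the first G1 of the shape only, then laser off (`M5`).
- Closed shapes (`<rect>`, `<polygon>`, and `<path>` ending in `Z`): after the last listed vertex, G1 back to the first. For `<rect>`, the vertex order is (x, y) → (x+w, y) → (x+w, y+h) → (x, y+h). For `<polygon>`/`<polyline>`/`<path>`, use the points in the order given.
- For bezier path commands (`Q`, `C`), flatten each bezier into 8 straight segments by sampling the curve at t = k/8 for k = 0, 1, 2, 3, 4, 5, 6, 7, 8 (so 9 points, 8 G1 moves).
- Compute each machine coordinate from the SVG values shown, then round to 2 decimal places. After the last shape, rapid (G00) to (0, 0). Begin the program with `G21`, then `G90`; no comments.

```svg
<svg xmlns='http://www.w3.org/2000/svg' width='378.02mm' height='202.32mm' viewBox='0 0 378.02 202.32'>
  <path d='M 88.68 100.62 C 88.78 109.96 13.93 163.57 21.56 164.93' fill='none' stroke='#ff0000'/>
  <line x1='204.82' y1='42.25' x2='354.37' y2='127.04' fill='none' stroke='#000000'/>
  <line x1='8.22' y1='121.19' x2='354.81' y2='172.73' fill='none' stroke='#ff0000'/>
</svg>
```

G21
G90
G00 X88.68 Y101.70
M3 S654
G1 X85.51 Y96.31 F1334
G1 X77.16 Y87.90
G1 X65.47 Y77.61
G1 X52.30 Y66.55
G1 X39.47 Y55.87
G1 X28.84 Y46.70
G1 X22.26 Y40.16
G1 X21.56 Y37.39
M5
G00 X204.82 Y160.07
M3 S858
G1 X354.37 Y75.28 F982
M5
G00 X8.22 Y81.13
M3 S654
G1 X354.81 Y29.59 F1334
M5
G00 X0.00 Y0.00

Since the viewBox matches the mm dimensions, user units are millimetres directly. The only transform is the Y-flip y_m = 202.32 − y_svg.

Shape 1 is a cubic bezier drawn with `<path>`. Its stroke #ff0000 means score at S654, F1334. After flipping Y the toolpath is (88.68,101.70) → (85.51,96.31) → (77.16,87.90) → (65.47,77.61) → (52.30,66.55) → (39.47,55.87) → (28.84,46.70) → (22.26,40.16) → (21.56,37.39).

Shape 2 is a line segment drawn with `<line>`. Its stroke #000000 means cut at S858, F982. After flipping Y the toolpath is (204.82,160.07) → (354.37,75.28).

Shape 3 is a line segment drawn with `<line>`. Its stroke #ff0000 means score at S654, F1334. After flipping Y the toolpath is (8.22,81.13) → (354.81,29.59).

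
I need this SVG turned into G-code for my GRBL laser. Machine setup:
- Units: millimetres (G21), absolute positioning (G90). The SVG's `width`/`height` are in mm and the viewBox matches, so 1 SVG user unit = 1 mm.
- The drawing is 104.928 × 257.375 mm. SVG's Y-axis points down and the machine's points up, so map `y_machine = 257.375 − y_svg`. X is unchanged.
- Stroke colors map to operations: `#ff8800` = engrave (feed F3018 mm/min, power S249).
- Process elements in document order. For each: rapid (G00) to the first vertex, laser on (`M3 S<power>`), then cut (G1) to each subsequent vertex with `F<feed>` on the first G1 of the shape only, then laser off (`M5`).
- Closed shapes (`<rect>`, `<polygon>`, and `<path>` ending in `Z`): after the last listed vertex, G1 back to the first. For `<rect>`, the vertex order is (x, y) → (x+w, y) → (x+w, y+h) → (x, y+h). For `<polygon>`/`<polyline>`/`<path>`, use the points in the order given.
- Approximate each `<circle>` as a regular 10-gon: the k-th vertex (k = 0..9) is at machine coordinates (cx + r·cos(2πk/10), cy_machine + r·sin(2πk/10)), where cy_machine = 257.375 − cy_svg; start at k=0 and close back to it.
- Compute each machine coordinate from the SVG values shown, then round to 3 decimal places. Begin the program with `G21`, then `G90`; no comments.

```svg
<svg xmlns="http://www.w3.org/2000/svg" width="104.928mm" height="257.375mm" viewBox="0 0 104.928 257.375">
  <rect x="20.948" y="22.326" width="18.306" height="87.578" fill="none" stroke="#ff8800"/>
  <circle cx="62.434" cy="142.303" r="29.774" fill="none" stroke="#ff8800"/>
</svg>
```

viewBox `0 0 104.928 257.375` with mm width/height → 1 unit = 1 mm. Flip: y_m = 257.375 − y_svg.

**Shape 1** — `<rect>` rectangle, stroke `#ff8800` → engrave (S249, F3018). Machine vertices: (20.948,235.049) → (39.254,235.049) → (39.254,147.471) → (20.948,147.471) → (20.948,235.049). Closed: final G1 returns to the first vertex.

**Shape 2** — `<circle>` circle, stroke `#ff8800` → engrave (S249, F3018). Machine vertices: (92.208,115.072) → (86.522,132.573) → (71.635,143.389) → (53.233,143.389) → (38.346,132.573) → (32.660,115.072) → (38.346,97.571) → (53.233,86.755) → (71.635,86.755) → (86.522,97.571) → (92.208,115.072). Closed: final G1 returns to the first vertex.

G21
G90
G00 X20.948 Y235.049
M3 S249
G1 X39.254 Y235.049 F3018
G1 X39.254 Y147.471
G1 X20.948 Y147.471
G1 X20.948 Y235.049
M5
G00 X92.208 Y115.072
M3 S249
G1 X86.522 Y132.573 F3018
G1 X71.635 Y143.389
G1 X53.233 Y143.389
G1 X38.346 Y132.573
G1 X32.660 Y115.072
G1 X38.346 Y97.571
G1 X53.233 Y86.755
G1 X71.635 Y86.755
G1 X86.522 Y97.571
G1 X92.208 Y115.072
M5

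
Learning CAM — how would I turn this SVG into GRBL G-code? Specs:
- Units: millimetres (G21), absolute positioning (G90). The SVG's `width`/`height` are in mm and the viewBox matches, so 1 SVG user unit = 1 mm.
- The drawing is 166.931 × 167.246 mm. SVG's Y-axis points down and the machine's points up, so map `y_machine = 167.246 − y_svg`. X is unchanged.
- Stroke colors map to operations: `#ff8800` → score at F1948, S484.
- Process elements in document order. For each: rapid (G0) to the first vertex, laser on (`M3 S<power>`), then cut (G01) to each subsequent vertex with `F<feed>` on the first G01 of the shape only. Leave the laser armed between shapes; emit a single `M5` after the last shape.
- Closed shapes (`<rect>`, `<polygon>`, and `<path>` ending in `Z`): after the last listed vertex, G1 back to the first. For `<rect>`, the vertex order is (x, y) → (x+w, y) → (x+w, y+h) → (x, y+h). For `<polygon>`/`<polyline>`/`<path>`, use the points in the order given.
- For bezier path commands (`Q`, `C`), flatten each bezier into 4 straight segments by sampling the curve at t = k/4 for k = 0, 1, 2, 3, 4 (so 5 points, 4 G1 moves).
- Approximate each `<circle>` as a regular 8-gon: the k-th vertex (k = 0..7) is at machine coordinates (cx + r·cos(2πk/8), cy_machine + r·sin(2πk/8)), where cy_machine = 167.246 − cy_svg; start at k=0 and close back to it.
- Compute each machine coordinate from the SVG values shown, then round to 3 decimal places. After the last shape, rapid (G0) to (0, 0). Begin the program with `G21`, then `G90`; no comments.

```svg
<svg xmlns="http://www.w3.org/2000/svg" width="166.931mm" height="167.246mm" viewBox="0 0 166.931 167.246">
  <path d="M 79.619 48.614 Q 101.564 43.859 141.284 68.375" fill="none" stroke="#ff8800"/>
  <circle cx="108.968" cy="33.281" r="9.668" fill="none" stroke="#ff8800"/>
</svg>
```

G21
G90
G0 X79.619 Y118.632
M3 S484
G01 X91.702 Y119.180 F1948
G01 X106.008 Y116.069
G01 X122.535 Y109.300
G01 X141.284 Y98.871
G0 X118.636 Y133.965
M3 S484
G01 X115.804 Y140.801 F1948
G01 X108.968 Y143.633
G01 X102.132 Y140.801
G01 X99.300 Y133.965
G01 X102.132 Y127.129
G01 X108.968 Y124.297
G01 X115.804 Y127.129
G01 X118.636 Y133.965
M5
G0 X0.000 Y0.000

1 u = 1 mm; y_m = 167.246 − y.

[1] `<path>` quadratic bezier, #ff8800→score S484 F1948: (79.619,118.632) → (91.702,119.180) → (106.008,116.069) → (122.535,109.300) → (141.284,98.871)

[2] `<circle>` circle, #ff8800→score S484 F1948: (118.636,133.965) → (115.804,140.801) → (108.968,143.633) → (102.132,140.801) → (99.300,133.965) → (102.132,127.129) → (108.968,124.297) → (115.804,127.129) → (118.636,133.965) (closed)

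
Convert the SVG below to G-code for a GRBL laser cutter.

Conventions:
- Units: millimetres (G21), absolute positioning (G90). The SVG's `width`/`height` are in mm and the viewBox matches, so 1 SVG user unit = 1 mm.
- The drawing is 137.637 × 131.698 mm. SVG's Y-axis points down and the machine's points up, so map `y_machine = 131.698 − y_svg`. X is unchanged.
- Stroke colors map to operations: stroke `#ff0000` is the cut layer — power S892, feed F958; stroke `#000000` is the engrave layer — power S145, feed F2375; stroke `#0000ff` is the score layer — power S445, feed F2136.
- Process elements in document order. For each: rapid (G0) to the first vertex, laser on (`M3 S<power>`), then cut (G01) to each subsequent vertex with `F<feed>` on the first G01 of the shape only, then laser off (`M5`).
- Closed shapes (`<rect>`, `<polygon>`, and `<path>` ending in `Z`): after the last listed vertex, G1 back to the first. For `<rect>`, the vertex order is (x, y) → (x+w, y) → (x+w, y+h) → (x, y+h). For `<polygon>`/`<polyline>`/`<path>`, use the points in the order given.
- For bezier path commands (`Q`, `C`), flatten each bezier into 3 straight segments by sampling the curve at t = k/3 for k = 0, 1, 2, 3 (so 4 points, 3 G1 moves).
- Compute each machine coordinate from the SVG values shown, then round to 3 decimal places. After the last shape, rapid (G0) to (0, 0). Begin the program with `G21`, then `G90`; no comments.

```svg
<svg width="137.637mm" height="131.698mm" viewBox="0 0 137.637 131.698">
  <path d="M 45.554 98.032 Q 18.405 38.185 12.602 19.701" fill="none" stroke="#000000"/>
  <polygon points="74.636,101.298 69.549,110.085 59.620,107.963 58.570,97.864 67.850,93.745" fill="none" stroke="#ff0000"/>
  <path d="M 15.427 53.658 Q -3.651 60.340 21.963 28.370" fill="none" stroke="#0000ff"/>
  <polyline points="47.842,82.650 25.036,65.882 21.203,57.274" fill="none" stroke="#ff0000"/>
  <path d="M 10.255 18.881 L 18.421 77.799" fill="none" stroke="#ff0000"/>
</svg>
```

Since the viewBox matches the mm dimensions, user units are millimetres directly. The only transform is the Y-flip y_m = 131.698 − y_svg.

Shape 1 is a quadratic bezier drawn with `<path>`. Its stroke #000000 means engrave at S145, F2375. After flipping Y the toolpath is (45.554,33.666) → (29.826,68.968) → (18.842,95.078) → (12.602,111.997).

Shape 2 is a regular polygon drawn with `<polygon>`. Its stroke #ff0000 means cut at S892, F958. After flipping Y the toolpath is (74.636,30.400) → (69.549,21.613) → (59.620,23.735) → (58.570,33.834) → (67.850,37.953) → (74.636,30.400), returning to the start.

Shape 3 is a quadratic bezier drawn with `<path>`. Its stroke #0000ff means score at S445, F2136. After flipping Y the toolpath is (15.427,78.040) → (7.674,77.880) → (9.853,86.309) → (21.963,103.328).

Shape 4 is a open polyline drawn with `<polyline>`. Its stroke #ff0000 means cut at S892, F958. After flipping Y the toolpath is (47.842,49.048) → (25.036,65.816) → (21.203,74.424).

Shape 5 is a line segment drawn with `<path>`. Its stroke #ff0000 means cut at S892, F958. After flipping Y the toolpath is (10.255,112.817) → (18.421,53.899).

G21
G90
G0 X45.554 Y33.666
M3 S145
G01 X29.826 Y68.968 F2375
G01 X18.842 Y95.078
G01 X12.602 Y111.997
M5
G0 X74.636 Y30.400
M3 S892
G01 X69.549 Y21.613 F958
G01 X59.620 Y23.735
G01 X58.570 Y33.834
G01 X67.850 Y37.953
G01 X74.636 Y30.400
M5
G0 X15.427 Y78.040
M3 S445
G01 X7.674 Y77.880 F2136
G01 X9.853 Y86.309
G01 X21.963 Y103.328
M5
G0 X47.842 Y49.048
M3 S892
G01 X25.036 Y65.816 F958
G01 X21.203 Y74.424
M5
G0 X10.255 Y112.817
M3 S892
G01 X18.421 Y53.899 F958
M5
G0 X0.000 Y0.000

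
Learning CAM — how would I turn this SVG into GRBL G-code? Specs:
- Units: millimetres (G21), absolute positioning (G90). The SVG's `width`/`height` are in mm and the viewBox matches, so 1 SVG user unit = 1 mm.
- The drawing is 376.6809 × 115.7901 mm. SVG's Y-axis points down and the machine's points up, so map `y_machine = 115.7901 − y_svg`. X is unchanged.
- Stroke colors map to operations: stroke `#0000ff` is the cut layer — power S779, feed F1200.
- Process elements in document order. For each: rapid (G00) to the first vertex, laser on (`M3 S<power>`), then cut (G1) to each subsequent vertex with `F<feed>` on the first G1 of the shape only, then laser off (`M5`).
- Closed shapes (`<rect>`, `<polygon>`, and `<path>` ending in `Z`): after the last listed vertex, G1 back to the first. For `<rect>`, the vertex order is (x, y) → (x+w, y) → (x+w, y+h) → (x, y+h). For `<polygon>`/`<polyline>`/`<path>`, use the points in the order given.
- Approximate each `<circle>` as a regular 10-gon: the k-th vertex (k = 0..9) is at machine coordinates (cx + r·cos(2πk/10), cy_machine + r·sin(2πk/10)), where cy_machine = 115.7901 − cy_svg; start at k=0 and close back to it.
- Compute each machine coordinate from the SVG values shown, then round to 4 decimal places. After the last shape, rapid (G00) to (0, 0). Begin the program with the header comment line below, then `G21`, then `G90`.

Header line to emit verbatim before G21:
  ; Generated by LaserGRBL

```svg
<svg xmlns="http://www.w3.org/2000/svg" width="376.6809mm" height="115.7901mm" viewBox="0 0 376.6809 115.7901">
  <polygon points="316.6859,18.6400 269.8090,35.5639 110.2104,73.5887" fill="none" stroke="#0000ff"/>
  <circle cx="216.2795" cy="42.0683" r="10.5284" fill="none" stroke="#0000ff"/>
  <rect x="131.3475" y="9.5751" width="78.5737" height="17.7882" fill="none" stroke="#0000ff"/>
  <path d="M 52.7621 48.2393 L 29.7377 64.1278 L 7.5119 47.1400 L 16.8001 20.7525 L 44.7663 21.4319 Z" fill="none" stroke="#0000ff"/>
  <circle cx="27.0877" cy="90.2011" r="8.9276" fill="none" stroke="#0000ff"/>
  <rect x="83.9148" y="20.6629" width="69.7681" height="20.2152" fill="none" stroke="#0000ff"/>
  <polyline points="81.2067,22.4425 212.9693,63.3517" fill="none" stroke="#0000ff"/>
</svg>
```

; Generated by LaserGRBL
G21
G90
G00 X316.6859 Y97.1501
M3 S779
G1 X269.8090 Y80.2262 F1200
G1 X110.2104 Y42.2014
G1 X316.6859 Y97.1501
M5
G00 X226.8079 Y73.7218
M3 S779
G1 X224.7972 Y79.9102 F1200
G1 X219.5330 Y83.7349
G1 X213.0260 Y83.7349
G1 X207.7618 Y79.9102
G1 X205.7511 Y73.7218
G1 X207.7618 Y67.5334
G1 X213.0260 Y63.7087
G1 X219.5330 Y63.7087
G1 X224.7972 Y67.5334
G1 X226.8079 Y73.7218
M5
G00 X131.3475 Y106.2150
M3 S779
G1 X209.9212 Y106.2150 F1200
G1 X209.9212 Y88.4268
G1 X131.3475 Y88.4268
G1 X131.3475 Y106.2150
M5
G00 X52.7621 Y67.5508
M3 S779
G1 X29.7377 Y51.6623 F1200
G1 X7.5119 Y68.6501
G1 X16.8001 Y95.0376
G1 X44.7663 Y94.3582
G1 X52.7621 Y67.5508
M5
G00 X36.0153 Y25.5890
M3 S779
G1 X34.3103 Y30.8365 F1200
G1 X29.8465 Y34.0797
G1 X24.3289 Y34.0797
G1 X19.8651 Y30.8365
G1 X18.1601 Y25.5890
G1 X19.8651 Y20.3415
G1 X24.3289 Y17.0983
G1 X29.8465 Y17.0983
G1 X34.3103 Y20.3415
G1 X36.0153 Y25.5890
M5
G00 X83.9148 Y95.1272
M3 S779
G1 X153.6829 Y95.1272 F1200
G1 X153.6829 Y74.9120
G1 X83.9148 Y74.9120
G1 X83.9148 Y95.1272
M5
G00 X81.2067 Y93.3476
M3 S779
G1 X212.9693 Y52.4384 F1200
M5
G00 X0.0000 Y0.0000

1 u = 1 mm; y_m = 115.7901 − y.

[1] `<polygon>` closed polygon, #0000ff→cut S779 F1200: (316.6859,97.1501) → (269.8090,80.2262) → (110.2104,42.2014) → (316.6859,97.1501) (closed)

[2] `<circle>` circle, #0000ff→cut S779 F1200: (226.8079,73.7218) → (224.7972,79.9102) → (219.5330,83.7349) → (213.0260,83.7349) → (207.7618,79.9102) → (205.7511,73.7218) → (207.7618,67.5334) → (213.0260,63.7087) → (219.5330,63.7087) → (224.7972,67.5334) → (226.8079,73.7218) (closed)

[3] `<rect>` rectangle, #0000ff→cut S779 F1200: (131.3475,106.2150) → (209.9212,106.2150) → (209.9212,88.4268) → (131.3475,88.4268) → (131.3475,106.2150) (closed)

[4] `<path>` regular polygon, #0000ff→cut S779 F1200: (52.7621,67.5508) → (29.7377,51.6623) → (7.5119,68.6501) → (16.8001,95.0376) → (44.7663,94.3582) → (52.7621,67.5508) (closed)

[5] `<circle>` circle, #0000ff→cut S779 F1200: (36.0153,25.5890) → (34.3103,30.8365) → (29.8465,34.0797) → (24.3289,34.0797) → (19.8651,30.8365) → (18.1601,25.5890) → (19.8651,20.3415) → (24.3289,17.0983) → (29.8465,17.0983) → (34.3103,20.3415) → (36.0153,25.5890) (closed)

[6] `<rect>` rectangle, #0000ff→cut S779 F1200: (83.9148,95.1272) → (153.6829,95.1272) → (153.6829,74.9120) → (83.9148,74.9120) → (83.9148,95.1272) (closed)

[7] `<polyline>` line segment, #0000ff→cut S779 F1200: (81.2067,93.3476) → (212.9693,52.4384)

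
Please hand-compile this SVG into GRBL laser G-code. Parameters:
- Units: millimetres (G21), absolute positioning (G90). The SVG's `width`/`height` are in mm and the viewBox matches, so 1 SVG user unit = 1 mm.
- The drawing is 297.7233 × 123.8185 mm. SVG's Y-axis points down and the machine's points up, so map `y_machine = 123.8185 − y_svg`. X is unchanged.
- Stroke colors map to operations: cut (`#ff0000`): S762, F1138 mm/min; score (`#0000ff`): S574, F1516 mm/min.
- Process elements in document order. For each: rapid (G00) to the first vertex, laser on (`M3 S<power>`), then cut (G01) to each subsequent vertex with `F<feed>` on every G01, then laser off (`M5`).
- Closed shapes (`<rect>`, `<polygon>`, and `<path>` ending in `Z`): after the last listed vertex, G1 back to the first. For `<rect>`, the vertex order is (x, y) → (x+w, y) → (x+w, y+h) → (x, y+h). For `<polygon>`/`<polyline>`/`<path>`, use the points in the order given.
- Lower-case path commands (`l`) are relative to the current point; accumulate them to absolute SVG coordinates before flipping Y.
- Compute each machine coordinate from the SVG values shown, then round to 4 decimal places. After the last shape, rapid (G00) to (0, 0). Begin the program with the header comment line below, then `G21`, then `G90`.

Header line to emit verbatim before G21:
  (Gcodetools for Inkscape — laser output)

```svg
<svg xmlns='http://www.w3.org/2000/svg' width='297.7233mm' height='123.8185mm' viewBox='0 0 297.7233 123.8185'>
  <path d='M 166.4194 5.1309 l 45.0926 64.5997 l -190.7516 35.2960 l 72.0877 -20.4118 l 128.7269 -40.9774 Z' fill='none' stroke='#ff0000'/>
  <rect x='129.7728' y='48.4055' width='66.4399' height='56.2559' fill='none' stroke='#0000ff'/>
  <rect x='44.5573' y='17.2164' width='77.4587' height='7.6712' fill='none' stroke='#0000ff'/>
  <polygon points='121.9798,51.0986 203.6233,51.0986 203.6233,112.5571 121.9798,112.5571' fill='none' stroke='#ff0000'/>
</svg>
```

Since the viewBox matches the mm dimensions, user units are millimetres directly. The only transform is the Y-flip y_m = 123.8185 − y_svg.

Shape 1 is a closed polygon drawn with `<path>`. Its stroke #ff0000 means cut at S762, F1138. After flipping Y the toolpath is (166.4194,118.6876) → (211.5120,54.0879) → (20.7604,18.7919) → (92.8481,39.2037) → (221.5750,80.1811) → (166.4194,118.6876), returning to the start.

Shape 2 is a rectangle drawn with `<rect>`. Its stroke #0000ff means score at S574, F1516. After flipping Y the toolpath is (129.7728,75.4130) → (196.2127,75.4130) → (196.2127,19.1571) → (129.7728,19.1571) → (129.7728,75.4130), returning to the start.

Shape 3 is a rectangle drawn with `<rect>`. Its stroke #0000ff means score at S574, F1516. After flipping Y the toolpath is (44.5573,106.6021) → (122.0160,106.6021) → (122.0160,98.9309) → (44.5573,98.9309) → (44.5573,106.6021), returning to the start.

Shape 4 is a rectangle drawn with `<polygon>`. Its stroke #ff0000 means cut at S762, F1138. After flipping Y the toolpath is (121.9798,72.7199) → (203.6233,72.7199) → (203.6233,11.2614) → (121.9798,11.2614) → (121.9798,72.7199), returning to the start.

(Gcodetools for Inkscape — laser output)
G21
G90
G00 X166.4194 Y118.6876
M3 S762
G01 X211.5120 Y54.0879 F1138
G01 X20.7604 Y18.7919 F1138
G01 X92.8481 Y39.2037 F1138
G01 X221.5750 Y80.1811 F1138
G01 X166.4194 Y118.6876 F1138
M5
G00 X129.7728 Y75.4130
M3 S574
G01 X196.2127 Y75.4130 F1516
G01 X196.2127 Y19.1571 F1516
G01 X129.7728 Y19.1571 F1516
G01 X129.7728 Y75.4130 F1516
M5
G00 X44.5573 Y106.6021
M3 S574
G01 X122.0160 Y106.6021 F1516
G01 X122.0160 Y98.9309 F1516
G01 X44.5573 Y98.9309 F1516
G01 X44.5573 Y106.6021 F1516
M5
G00 X121.9798 Y72.7199
M3 S762
G01 X203.6233 Y72.7199 F1138
G01 X203.6233 Y11.2614 F1138
G01 X121.9798 Y11.2614 F1138
G01 X121.9798 Y72.7199 F1138
M5
G00 X0.0000 Y0.0000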